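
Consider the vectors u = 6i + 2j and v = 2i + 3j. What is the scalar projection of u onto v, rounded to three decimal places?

4.992

u · v = 6·2 + 2·3 = 12 + 6 = 18
|v| = √(4 + 9) = √13 ≈ 3.6056
comp_v u = 18 / √13 ≈ 4.992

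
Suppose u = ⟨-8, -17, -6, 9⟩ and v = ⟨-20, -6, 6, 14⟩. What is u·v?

352

u · v = (-8)·(-20) + (-17)·(-6) + (-6)·6 + 9·14 = 160 + 102 - 36 + 126 = 352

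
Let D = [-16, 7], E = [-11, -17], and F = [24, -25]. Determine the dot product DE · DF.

DE = E − D = (5, -24)
DF = F − D = (40, -32)
DE · DF = 5·40 + (-24)·(-32) = 200 + 768 = 968

968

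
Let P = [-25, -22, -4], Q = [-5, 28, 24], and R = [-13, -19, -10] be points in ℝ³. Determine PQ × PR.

PQ = (20, 50, 28)
PR = (12, 3, -6)
i: 50·(-6) - 28·3 = -300 - 84 = -384
j: 28·12 - 20·(-6) = 336 - (-120) = 456
k: 20·3 - 50·12 = 60 - 600 = -540
PQ × PR = (-384, 456, -540)

(-384, 456, -540)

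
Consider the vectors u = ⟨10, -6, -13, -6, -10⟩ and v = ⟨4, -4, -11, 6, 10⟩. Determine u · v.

u · v = 10·4 + (-6)·(-4) + (-13)·(-11) + (-6)·6 + (-10)·10 = 40 + 24 + 143 - 36 - 100 = 71

71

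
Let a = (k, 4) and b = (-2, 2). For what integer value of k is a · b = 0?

a · b = k·(-2) + 4·2 = 8 - 2k
Set equal to 0: -2k = -8, so k = 4.

4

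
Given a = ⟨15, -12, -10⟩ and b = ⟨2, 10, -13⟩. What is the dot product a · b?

a · b = 15·2 + (-12)·10 + (-10)·(-13) = 30 - 120 + 130 = 40

40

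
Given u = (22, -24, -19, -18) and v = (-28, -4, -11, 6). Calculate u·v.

-419

u · v = 22·(-28) + (-24)·(-4) + (-19)·(-11) + (-18)·6 = -616 + 96 + 209 - 108 = -419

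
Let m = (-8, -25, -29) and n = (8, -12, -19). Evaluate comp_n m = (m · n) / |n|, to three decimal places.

32.993

m · n = (-8)·8 + (-25)·(-12) + (-29)·(-19) = -64 + 300 + 551 = 787
|n| = √(64 + 144 + 361) = √569 ≈ 23.8537
comp_n m = 787 / √569 ≈ 32.993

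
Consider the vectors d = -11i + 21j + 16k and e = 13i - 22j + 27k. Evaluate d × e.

i: 21·27 - 16·(-22) = 567 - (-352) = 919
j: 16·13 - (-11)·27 = 208 - (-297) = 505
k: (-11)·(-22) - 21·13 = 242 - 273 = -31
d × e = (919, 505, -31)

(919, 505, -31)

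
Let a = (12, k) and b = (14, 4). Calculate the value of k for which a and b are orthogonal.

a · b = 12·14 + k·4 = 168 + 4k
Set equal to 0: 4k = -168, so k = -42.

-42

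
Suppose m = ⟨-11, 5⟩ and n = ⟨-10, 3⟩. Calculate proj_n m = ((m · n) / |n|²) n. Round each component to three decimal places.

m · n = (-11)·(-10) + 5·3 = 110 + 15 = 125
|n|² = 100 + 9 = 109
proj_n m = (125/109) · (-10, 3) ≈ (-11.468, 3.440)

(-11.468, 3.440)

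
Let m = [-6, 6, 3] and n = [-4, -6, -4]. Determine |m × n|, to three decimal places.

70.228

i: 6·(-4) - 3·(-6) = -24 - (-18) = -6
j: 3·(-4) - (-6)·(-4) = -12 - 24 = -36
k: (-6)·(-6) - 6·(-4) = 36 - (-24) = 60
m × n = (-6, -36, 60)
|m × n| = √((-6)² + (-36)² + 60²) = √4932 ≈ 70.2282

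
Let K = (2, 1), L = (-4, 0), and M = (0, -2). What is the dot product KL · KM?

15

KL = L − K = (-6, -1)
KM = M − K = (-2, -3)
KL · KM = (-6)·(-2) + (-1)·(-3) = 12 + 3 = 15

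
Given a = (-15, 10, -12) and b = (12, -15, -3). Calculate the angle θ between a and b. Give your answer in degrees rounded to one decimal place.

a · b = (-15)·12 + 10·(-15) + (-12)·(-3) = -180 - 150 + 36 = -294
|a|² = 225 + 100 + 144 = 469,  |a| = √469 ≈ 21.656408
|b|² = 144 + 225 + 9 = 378,  |b| = √378 ≈ 19.442222
cos θ = -294 / (21.656408 · 19.442222) ≈ -0.69826
θ = arccos(-0.69826) ≈ 134.3°

134.3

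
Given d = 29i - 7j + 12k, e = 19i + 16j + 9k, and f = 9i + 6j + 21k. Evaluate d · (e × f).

10044

e × f:
i: 16·21 - 9·6 = 336 - 54 = 282
j: 9·9 - 19·21 = 81 - 399 = -318
k: 19·6 - 16·9 = 114 - 144 = -30
e × f = (282, -318, -30)
d · (e × f) = 29·282 + (-7)·(-318) + 12·(-30) = 8178 + 2226 - 360 = 10044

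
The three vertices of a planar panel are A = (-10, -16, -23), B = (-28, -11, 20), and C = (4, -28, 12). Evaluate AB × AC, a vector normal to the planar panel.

(691, 1232, 146)

AB = (-18, 5, 43)
AC = (14, -12, 35)
i: 5·35 - 43·(-12) = 175 - (-516) = 691
j: 43·14 - (-18)·35 = 602 - (-630) = 1232
k: (-18)·(-12) - 5·14 = 216 - 70 = 146
AB × AC = (691, 1232, 146)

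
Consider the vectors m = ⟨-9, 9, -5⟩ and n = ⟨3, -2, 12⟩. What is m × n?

(98, 93, -9)

i: 9·12 - (-5)·(-2) = 108 - 10 = 98
j: (-5)·3 - (-9)·12 = -15 - (-108) = 93
k: (-9)·(-2) - 9·3 = 18 - 27 = -9
m × n = (98, 93, -9)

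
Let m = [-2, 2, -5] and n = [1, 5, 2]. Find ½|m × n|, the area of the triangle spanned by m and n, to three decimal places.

i: 2·2 - (-5)·5 = 4 - (-25) = 29
j: (-5)·1 - (-2)·2 = -5 - (-4) = -1
k: (-2)·5 - 2·1 = -10 - 2 = -12
m × n = (29, -1, -12)
|m × n| = √(29² + (-1)² + (-12)²) = √986 ≈ 31.4006
area = ½ · 31.4006 ≈ 15.700

15.700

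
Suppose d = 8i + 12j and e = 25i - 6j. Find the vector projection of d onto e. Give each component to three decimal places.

(4.841, -1.162)

d · e = 8·25 + 12·(-6) = 200 - 72 = 128
|e|² = 625 + 36 = 661
proj_e d = (128/661) · (25, -6) ≈ (4.841, -1.162)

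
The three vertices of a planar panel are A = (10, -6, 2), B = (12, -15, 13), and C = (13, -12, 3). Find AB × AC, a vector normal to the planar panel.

(57, 31, 15)

AB = (2, -9, 11)
AC = (3, -6, 1)
i: (-9)·1 - 11·(-6) = -9 - (-66) = 57
j: 11·3 - 2·1 = 33 - 2 = 31
k: 2·(-6) - (-9)·3 = -12 - (-27) = 15
AB × AC = (57, 31, 15)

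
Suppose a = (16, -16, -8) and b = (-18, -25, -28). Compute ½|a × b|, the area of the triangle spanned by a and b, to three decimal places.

i: (-16)·(-28) - (-8)·(-25) = 448 - 200 = 248
j: (-8)·(-18) - 16·(-28) = 144 - (-448) = 592
k: 16·(-25) - (-16)·(-18) = -400 - 288 = -688
a × b = (248, 592, -688)
|a × b| = √(248² + 592² + (-688)²) = √885312 ≈ 940.9102
area = ½ · 940.9102 ≈ 470.455

470.455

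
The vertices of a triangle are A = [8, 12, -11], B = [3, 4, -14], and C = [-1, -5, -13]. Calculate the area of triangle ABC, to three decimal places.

20.512

AB = (-5, -8, -3),  AC = (-9, -17, -2)
i: (-8)·(-2) - (-3)·(-17) = 16 - 51 = -35
j: (-3)·(-9) - (-5)·(-2) = 27 - 10 = 17
k: (-5)·(-17) - (-8)·(-9) = 85 - 72 = 13
AB × AC = (-35, 17, 13)
|AB × AC| = √1683 ≈ 41.0244
area = ½ · 41.0244 ≈ 20.512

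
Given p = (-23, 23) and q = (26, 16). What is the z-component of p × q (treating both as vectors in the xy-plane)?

-966

(-23)·16 - 23·26 = -368 - 598 = -966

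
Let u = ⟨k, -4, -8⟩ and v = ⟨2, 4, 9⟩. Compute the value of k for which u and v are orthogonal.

44

u · v = k·2 + (-4)·4 + (-8)·9 = -88 + 2k
Set equal to 0: 2k = 88, so k = 44.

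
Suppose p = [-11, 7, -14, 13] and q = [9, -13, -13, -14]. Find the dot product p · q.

p · q = (-11)·9 + 7·(-13) + (-14)·(-13) + 13·(-14) = -99 - 91 + 182 - 182 = -190

-190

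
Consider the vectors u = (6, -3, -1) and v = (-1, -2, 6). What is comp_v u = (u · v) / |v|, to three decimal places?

u · v = 6·(-1) + (-3)·(-2) + (-1)·6 = -6 + 6 - 6 = -6
|v| = √(1 + 4 + 36) = √41 ≈ 6.4031
comp_v u = -6 / √41 ≈ -0.937

-0.937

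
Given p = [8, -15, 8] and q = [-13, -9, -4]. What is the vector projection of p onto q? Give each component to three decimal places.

(0.049, 0.034, 0.015)

p · q = 8·(-13) + (-15)·(-9) + 8·(-4) = -104 + 135 - 32 = -1
|q|² = 169 + 81 + 16 = 266
proj_q p = (-1/266) · (-13, -9, -4) ≈ (0.049, 0.034, 0.015)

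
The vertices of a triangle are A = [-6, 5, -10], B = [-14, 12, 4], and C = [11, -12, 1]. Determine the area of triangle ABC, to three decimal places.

226.820

AB = (-8, 7, 14),  AC = (17, -17, 11)
i: 7·11 - 14·(-17) = 77 - (-238) = 315
j: 14·17 - (-8)·11 = 238 - (-88) = 326
k: (-8)·(-17) - 7·17 = 136 - 119 = 17
AB × AC = (315, 326, 17)
|AB × AC| = √205790 ≈ 453.6408
area = ½ · 453.6408 ≈ 226.820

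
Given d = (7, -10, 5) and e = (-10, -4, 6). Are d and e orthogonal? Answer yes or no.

d · e = 7·(-10) + (-10)·(-4) + 5·6 = -70 + 40 + 30 = 0
Zero, so the vectors are orthogonal.

yes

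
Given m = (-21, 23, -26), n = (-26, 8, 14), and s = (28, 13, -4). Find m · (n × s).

n × s:
i: 8·(-4) - 14·13 = -32 - 182 = -214
j: 14·28 - (-26)·(-4) = 392 - 104 = 288
k: (-26)·13 - 8·28 = -338 - 224 = -562
n × s = (-214, 288, -562)
m · (n × s) = (-21)·(-214) + 23·288 + (-26)·(-562) = 4494 + 6624 + 14612 = 25730

25730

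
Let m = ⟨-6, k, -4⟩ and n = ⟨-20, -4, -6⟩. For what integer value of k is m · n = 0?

36

m · n = (-6)·(-20) + k·(-4) + (-4)·(-6) = 144 - 4k
Set equal to 0: -4k = -144, so k = 36.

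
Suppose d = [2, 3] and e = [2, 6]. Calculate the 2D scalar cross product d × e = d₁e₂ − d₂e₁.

6

2·6 - 3·2 = 12 - 6 = 6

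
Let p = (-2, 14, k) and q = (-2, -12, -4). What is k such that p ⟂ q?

-41

p · q = (-2)·(-2) + 14·(-12) + k·(-4) = -164 - 4k
Set equal to 0: -4k = 164, so k = -41.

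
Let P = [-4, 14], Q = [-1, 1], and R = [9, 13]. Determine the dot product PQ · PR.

PQ = Q − P = (3, -13)
PR = R − P = (13, -1)
PQ · PR = 3·13 + (-13)·(-1) = 39 + 13 = 52

52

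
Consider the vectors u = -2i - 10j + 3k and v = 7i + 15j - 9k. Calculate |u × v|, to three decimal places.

i: (-10)·(-9) - 3·15 = 90 - 45 = 45
j: 3·7 - (-2)·(-9) = 21 - 18 = 3
k: (-2)·15 - (-10)·7 = -30 - (-70) = 40
u × v = (45, 3, 40)
|u × v| = √(45² + 3² + 40²) = √3634 ≈ 60.2827

60.283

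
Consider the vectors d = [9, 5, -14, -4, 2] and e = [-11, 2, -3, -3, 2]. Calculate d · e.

-31

d · e = 9·(-11) + 5·2 + (-14)·(-3) + (-4)·(-3) + 2·2 = -99 + 10 + 42 + 12 + 4 = -31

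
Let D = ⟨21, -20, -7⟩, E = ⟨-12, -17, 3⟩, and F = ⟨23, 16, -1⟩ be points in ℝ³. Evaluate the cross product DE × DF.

(-342, 218, -1194)

DE = (-33, 3, 10)
DF = (2, 36, 6)
i: 3·6 - 10·36 = 18 - 360 = -342
j: 10·2 - (-33)·6 = 20 - (-198) = 218
k: (-33)·36 - 3·2 = -1188 - 6 = -1194
DE × DF = (-342, 218, -1194)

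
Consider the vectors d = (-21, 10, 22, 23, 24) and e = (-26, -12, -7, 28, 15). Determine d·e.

d · e = (-21)·(-26) + 10·(-12) + 22·(-7) + 23·28 + 24·15 = 546 - 120 - 154 + 644 + 360 = 1276

1276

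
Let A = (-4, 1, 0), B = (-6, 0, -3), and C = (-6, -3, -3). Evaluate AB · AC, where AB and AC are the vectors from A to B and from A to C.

17

AB = B − A = (-2, -1, -3)
AC = C − A = (-2, -4, -3)
AB · AC = (-2)·(-2) + (-1)·(-4) + (-3)·(-3) = 4 + 4 + 9 = 17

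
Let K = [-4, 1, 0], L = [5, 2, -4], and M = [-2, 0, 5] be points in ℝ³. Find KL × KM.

KL = (9, 1, -4)
KM = (2, -1, 5)
i: 1·5 - (-4)·(-1) = 5 - 4 = 1
j: (-4)·2 - 9·5 = -8 - 45 = -53
k: 9·(-1) - 1·2 = -9 - 2 = -11
KL × KM = (1, -53, -11)

(1, -53, -11)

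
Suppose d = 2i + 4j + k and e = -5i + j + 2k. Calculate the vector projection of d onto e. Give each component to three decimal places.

d · e = 2·(-5) + 4·1 + 1·2 = -10 + 4 + 2 = -4
|e|² = 25 + 1 + 4 = 30
proj_e d = (-4/30) · (-5, 1, 2) ≈ (0.667, -0.133, -0.267)

(0.667, -0.133, -0.267)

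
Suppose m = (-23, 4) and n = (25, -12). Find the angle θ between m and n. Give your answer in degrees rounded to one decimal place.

164.2

m · n = (-23)·25 + 4·(-12) = -575 - 48 = -623
|m|² = 529 + 16 = 545,  |m| = √545 ≈ 23.345235
|n|² = 625 + 144 = 769,  |n| = √769 ≈ 27.730849
cos θ = -623 / (23.345235 · 27.730849) ≈ -0.96234
θ = arccos(-0.96234) ≈ 164.2°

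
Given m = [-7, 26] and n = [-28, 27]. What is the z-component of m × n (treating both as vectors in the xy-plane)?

539

(-7)·27 - 26·(-28) = -189 - (-728) = 539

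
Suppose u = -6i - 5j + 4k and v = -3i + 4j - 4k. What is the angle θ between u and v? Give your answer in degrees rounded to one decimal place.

u · v = (-6)·(-3) + (-5)·4 + 4·(-4) = 18 - 20 - 16 = -18
|u|² = 36 + 25 + 16 = 77,  |u| = √77 ≈ 8.774964
|v|² = 9 + 16 + 16 = 41,  |v| = √41 ≈ 6.403124
cos θ = -18 / (8.774964 · 6.403124) ≈ -0.32036
θ = arccos(-0.32036) ≈ 108.7°

108.7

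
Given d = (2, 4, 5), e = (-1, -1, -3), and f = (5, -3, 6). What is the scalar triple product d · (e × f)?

-26

e × f:
i: (-1)·6 - (-3)·(-3) = -6 - 9 = -15
j: (-3)·5 - (-1)·6 = -15 - (-6) = -9
k: (-1)·(-3) - (-1)·5 = 3 - (-5) = 8
e × f = (-15, -9, 8)
d · (e × f) = 2·(-15) + 4·(-9) + 5·8 = -30 - 36 + 40 = -26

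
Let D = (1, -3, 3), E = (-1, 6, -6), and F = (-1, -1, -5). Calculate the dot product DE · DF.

DE = E − D = (-2, 9, -9)
DF = F − D = (-2, 2, -8)
DE · DF = (-2)·(-2) + 9·2 + (-9)·(-8) = 4 + 18 + 72 = 94

94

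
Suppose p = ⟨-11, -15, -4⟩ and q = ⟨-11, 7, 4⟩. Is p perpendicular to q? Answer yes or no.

yes

p · q = (-11)·(-11) + (-15)·7 + (-4)·4 = 121 - 105 - 16 = 0
Zero, so the vectors are orthogonal.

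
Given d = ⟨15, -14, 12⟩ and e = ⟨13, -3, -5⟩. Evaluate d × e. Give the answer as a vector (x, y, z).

i: (-14)·(-5) - 12·(-3) = 70 - (-36) = 106
j: 12·13 - 15·(-5) = 156 - (-75) = 231
k: 15·(-3) - (-14)·13 = -45 - (-182) = 137
d × e = (106, 231, 137)

(106, 231, 137)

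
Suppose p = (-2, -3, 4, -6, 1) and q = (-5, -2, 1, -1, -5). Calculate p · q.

p · q = (-2)·(-5) + (-3)·(-2) + 4·1 + (-6)·(-1) + 1·(-5) = 10 + 6 + 4 + 6 - 5 = 21

21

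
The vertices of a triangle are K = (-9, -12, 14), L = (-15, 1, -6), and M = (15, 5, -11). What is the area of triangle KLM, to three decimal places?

377.002

KL = (-6, 13, -20),  KM = (24, 17, -25)
i: 13·(-25) - (-20)·17 = -325 - (-340) = 15
j: (-20)·24 - (-6)·(-25) = -480 - 150 = -630
k: (-6)·17 - 13·24 = -102 - 312 = -414
KL × KM = (15, -630, -414)
|KL × KM| = √568521 ≈ 754.0033
area = ½ · 754.0033 ≈ 377.002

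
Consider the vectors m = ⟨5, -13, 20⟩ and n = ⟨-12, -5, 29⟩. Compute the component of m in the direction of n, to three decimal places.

18.408

m · n = 5·(-12) + (-13)·(-5) + 20·29 = -60 + 65 + 580 = 585
|n| = √(144 + 25 + 841) = √1010 ≈ 31.7805
comp_n m = 585 / √1010 ≈ 18.408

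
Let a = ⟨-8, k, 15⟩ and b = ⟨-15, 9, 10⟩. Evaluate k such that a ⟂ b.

-30

a · b = (-8)·(-15) + k·9 + 15·10 = 270 + 9k
Set equal to 0: 9k = -270, so k = -30.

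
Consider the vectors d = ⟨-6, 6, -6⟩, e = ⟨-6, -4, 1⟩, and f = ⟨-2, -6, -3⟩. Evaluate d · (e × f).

e × f:
i: (-4)·(-3) - 1·(-6) = 12 - (-6) = 18
j: 1·(-2) - (-6)·(-3) = -2 - 18 = -20
k: (-6)·(-6) - (-4)·(-2) = 36 - 8 = 28
e × f = (18, -20, 28)
d · (e × f) = (-6)·18 + 6·(-20) + (-6)·28 = -108 - 120 - 168 = -396

-396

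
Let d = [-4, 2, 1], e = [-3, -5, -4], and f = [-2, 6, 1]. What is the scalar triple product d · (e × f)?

e × f:
i: (-5)·1 - (-4)·6 = -5 - (-24) = 19
j: (-4)·(-2) - (-3)·1 = 8 - (-3) = 11
k: (-3)·6 - (-5)·(-2) = -18 - 10 = -28
e × f = (19, 11, -28)
d · (e × f) = (-4)·19 + 2·11 + 1·(-28) = -76 + 22 - 28 = -82

-82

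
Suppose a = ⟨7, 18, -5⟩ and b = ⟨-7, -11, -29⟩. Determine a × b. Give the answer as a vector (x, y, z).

i: 18·(-29) - (-5)·(-11) = -522 - 55 = -577
j: (-5)·(-7) - 7·(-29) = 35 - (-203) = 238
k: 7·(-11) - 18·(-7) = -77 - (-126) = 49
a × b = (-577, 238, 49)

(-577, 238, 49)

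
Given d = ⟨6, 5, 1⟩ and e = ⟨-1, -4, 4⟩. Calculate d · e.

-22

d · e = 6·(-1) + 5·(-4) + 1·4 = -6 - 20 + 4 = -22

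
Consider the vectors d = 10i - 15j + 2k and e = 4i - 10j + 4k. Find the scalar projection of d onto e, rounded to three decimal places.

17.234

d · e = 10·4 + (-15)·(-10) + 2·4 = 40 + 150 + 8 = 198
|e| = √(16 + 100 + 16) = √132 ≈ 11.4891
comp_e d = 198 / √132 ≈ 17.234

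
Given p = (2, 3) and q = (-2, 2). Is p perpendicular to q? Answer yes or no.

p · q = 2·(-2) + 3·2 = -4 + 6 = 2
Nonzero, so the vectors are not orthogonal.

no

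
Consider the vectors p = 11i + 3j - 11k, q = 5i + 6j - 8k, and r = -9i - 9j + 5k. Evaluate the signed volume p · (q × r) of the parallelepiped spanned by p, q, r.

-420

q × r:
i: 6·5 - (-8)·(-9) = 30 - 72 = -42
j: (-8)·(-9) - 5·5 = 72 - 25 = 47
k: 5·(-9) - 6·(-9) = -45 - (-54) = 9
q × r = (-42, 47, 9)
p · (q × r) = 11·(-42) + 3·47 + (-11)·9 = -462 + 141 - 99 = -420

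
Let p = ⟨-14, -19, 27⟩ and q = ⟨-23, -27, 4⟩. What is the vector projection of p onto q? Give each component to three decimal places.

p · q = (-14)·(-23) + (-19)·(-27) + 27·4 = 322 + 513 + 108 = 943
|q|² = 529 + 729 + 16 = 1274
proj_q p = (943/1274) · (-23, -27, 4) ≈ (-17.024, -19.985, 2.961)

(-17.024, -19.985, 2.961)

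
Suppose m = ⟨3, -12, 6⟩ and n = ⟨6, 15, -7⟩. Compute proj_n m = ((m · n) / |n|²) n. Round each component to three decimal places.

(-3.948, -9.871, 4.606)

m · n = 3·6 + (-12)·15 + 6·(-7) = 18 - 180 - 42 = -204
|n|² = 36 + 225 + 49 = 310
proj_n m = (-204/310) · (6, 15, -7) ≈ (-3.948, -9.871, 4.606)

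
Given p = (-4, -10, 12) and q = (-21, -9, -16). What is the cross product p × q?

i: (-10)·(-16) - 12·(-9) = 160 - (-108) = 268
j: 12·(-21) - (-4)·(-16) = -252 - 64 = -316
k: (-4)·(-9) - (-10)·(-21) = 36 - 210 = -174
p × q = (268, -316, -174)

(268, -316, -174)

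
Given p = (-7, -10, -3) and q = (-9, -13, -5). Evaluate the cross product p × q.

(11, -8, 1)

i: (-10)·(-5) - (-3)·(-13) = 50 - 39 = 11
j: (-3)·(-9) - (-7)·(-5) = 27 - 35 = -8
k: (-7)·(-13) - (-10)·(-9) = 91 - 90 = 1
p × q = (11, -8, 1)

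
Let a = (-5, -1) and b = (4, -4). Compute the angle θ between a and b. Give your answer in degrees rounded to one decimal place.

a · b = (-5)·4 + (-1)·(-4) = -20 + 4 = -16
|a|² = 25 + 1 = 26,  |a| = √26 ≈ 5.099020
|b|² = 16 + 16 = 32,  |b| = √32 ≈ 5.656854
cos θ = -16 / (5.099020 · 5.656854) ≈ -0.55470
θ = arccos(-0.55470) ≈ 123.7°

123.7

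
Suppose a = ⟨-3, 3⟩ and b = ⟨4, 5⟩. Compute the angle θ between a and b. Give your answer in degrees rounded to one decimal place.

83.7

a · b = (-3)·4 + 3·5 = -12 + 15 = 3
|a|² = 9 + 9 = 18,  |a| = √18 ≈ 4.242641
|b|² = 16 + 25 = 41,  |b| = √41 ≈ 6.403124
cos θ = 3 / (4.242641 · 6.403124) ≈ 0.11043
θ = arccos(0.11043) ≈ 83.7°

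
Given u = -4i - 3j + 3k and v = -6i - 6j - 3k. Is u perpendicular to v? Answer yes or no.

u · v = (-4)·(-6) + (-3)·(-6) + 3·(-3) = 24 + 18 - 9 = 33
Nonzero, so the vectors are not orthogonal.

no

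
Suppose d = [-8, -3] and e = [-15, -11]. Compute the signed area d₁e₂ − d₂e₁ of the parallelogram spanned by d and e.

43

(-8)·(-11) - (-3)·(-15) = 88 - 45 = 43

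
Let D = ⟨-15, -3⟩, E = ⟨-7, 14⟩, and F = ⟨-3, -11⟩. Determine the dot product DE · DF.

-40

DE = E − D = (8, 17)
DF = F − D = (12, -8)
DE · DF = 8·12 + 17·(-8) = 96 - 136 = -40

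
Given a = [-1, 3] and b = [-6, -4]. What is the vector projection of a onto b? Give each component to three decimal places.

(0.692, 0.462)

a · b = (-1)·(-6) + 3·(-4) = 6 - 12 = -6
|b|² = 36 + 16 = 52
proj_b a = (-6/52) · (-6, -4) ≈ (0.692, 0.462)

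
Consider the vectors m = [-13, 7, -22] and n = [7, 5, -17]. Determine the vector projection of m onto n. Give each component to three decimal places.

(6.132, 4.380, -14.893)

m · n = (-13)·7 + 7·5 + (-22)·(-17) = -91 + 35 + 374 = 318
|n|² = 49 + 25 + 289 = 363
proj_n m = (318/363) · (7, 5, -17) ≈ (6.132, 4.380, -14.893)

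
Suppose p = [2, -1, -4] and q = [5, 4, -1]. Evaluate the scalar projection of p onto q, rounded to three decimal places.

1.543

p · q = 2·5 + (-1)·4 + (-4)·(-1) = 10 - 4 + 4 = 10
|q| = √(25 + 16 + 1) = √42 ≈ 6.4807
comp_q p = 10 / √42 ≈ 1.543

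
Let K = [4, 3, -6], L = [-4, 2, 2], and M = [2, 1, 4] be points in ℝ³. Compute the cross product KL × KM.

KL = (-8, -1, 8)
KM = (-2, -2, 10)
i: (-1)·10 - 8·(-2) = -10 - (-16) = 6
j: 8·(-2) - (-8)·10 = -16 - (-80) = 64
k: (-8)·(-2) - (-1)·(-2) = 16 - 2 = 14
KL × KM = (6, 64, 14)

(6, 64, 14)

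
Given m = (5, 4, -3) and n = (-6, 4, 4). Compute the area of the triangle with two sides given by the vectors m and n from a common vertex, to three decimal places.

i: 4·4 - (-3)·4 = 16 - (-12) = 28
j: (-3)·(-6) - 5·4 = 18 - 20 = -2
k: 5·4 - 4·(-6) = 20 - (-24) = 44
m × n = (28, -2, 44)
|m × n| = √(28² + (-2)² + 44²) = √2724 ≈ 52.1920
area = ½ · 52.1920 ≈ 26.096

26.096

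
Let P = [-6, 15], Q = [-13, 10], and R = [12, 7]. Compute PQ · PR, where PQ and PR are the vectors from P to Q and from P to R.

PQ = Q − P = (-7, -5)
PR = R − P = (18, -8)
PQ · PR = (-7)·18 + (-5)·(-8) = -126 + 40 = -86

-86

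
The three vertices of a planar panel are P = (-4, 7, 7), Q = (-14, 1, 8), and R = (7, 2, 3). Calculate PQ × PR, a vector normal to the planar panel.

PQ = (-10, -6, 1)
PR = (11, -5, -4)
i: (-6)·(-4) - 1·(-5) = 24 - (-5) = 29
j: 1·11 - (-10)·(-4) = 11 - 40 = -29
k: (-10)·(-5) - (-6)·11 = 50 - (-66) = 116
PQ × PR = (29, -29, 116)

(29, -29, 116)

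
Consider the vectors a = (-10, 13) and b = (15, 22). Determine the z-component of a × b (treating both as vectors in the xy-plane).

(-10)·22 - 13·15 = -220 - 195 = -415

-415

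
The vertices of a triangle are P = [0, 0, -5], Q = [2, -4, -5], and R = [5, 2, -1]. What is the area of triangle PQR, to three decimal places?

14.967

PQ = (2, -4, 0),  PR = (5, 2, 4)
i: (-4)·4 - 0·2 = -16 - 0 = -16
j: 0·5 - 2·4 = 0 - 8 = -8
k: 2·2 - (-4)·5 = 4 - (-20) = 24
PQ × PR = (-16, -8, 24)
|PQ × PR| = √896 ≈ 29.9333
area = ½ · 29.9333 ≈ 14.967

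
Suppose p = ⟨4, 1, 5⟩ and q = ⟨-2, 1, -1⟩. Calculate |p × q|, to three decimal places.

i: 1·(-1) - 5·1 = -1 - 5 = -6
j: 5·(-2) - 4·(-1) = -10 - (-4) = -6
k: 4·1 - 1·(-2) = 4 - (-2) = 6
p × q = (-6, -6, 6)
|p × q| = √((-6)² + (-6)² + 6²) = √108 ≈ 10.3923

10.392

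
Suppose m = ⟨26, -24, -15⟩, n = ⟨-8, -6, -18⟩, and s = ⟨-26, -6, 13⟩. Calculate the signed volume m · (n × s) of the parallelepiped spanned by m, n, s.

n × s:
i: (-6)·13 - (-18)·(-6) = -78 - 108 = -186
j: (-18)·(-26) - (-8)·13 = 468 - (-104) = 572
k: (-8)·(-6) - (-6)·(-26) = 48 - 156 = -108
n × s = (-186, 572, -108)
m · (n × s) = 26·(-186) + (-24)·572 + (-15)·(-108) = -4836 - 13728 + 1620 = -16944

-16944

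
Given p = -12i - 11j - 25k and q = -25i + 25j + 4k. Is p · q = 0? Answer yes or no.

no

p · q = (-12)·(-25) + (-11)·25 + (-25)·4 = 300 - 275 - 100 = -75
Nonzero, so the vectors are not orthogonal.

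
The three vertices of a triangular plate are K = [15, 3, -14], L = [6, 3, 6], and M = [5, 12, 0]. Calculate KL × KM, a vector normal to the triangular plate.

KL = (-9, 0, 20)
KM = (-10, 9, 14)
i: 0·14 - 20·9 = 0 - 180 = -180
j: 20·(-10) - (-9)·14 = -200 - (-126) = -74
k: (-9)·9 - 0·(-10) = -81 - 0 = -81
KL × KM = (-180, -74, -81)

(-180, -74, -81)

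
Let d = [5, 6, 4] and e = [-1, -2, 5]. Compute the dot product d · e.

3

d · e = 5·(-1) + 6·(-2) + 4·5 = -5 - 12 + 20 = 3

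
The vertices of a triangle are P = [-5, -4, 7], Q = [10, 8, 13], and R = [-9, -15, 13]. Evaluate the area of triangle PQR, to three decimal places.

PQ = (15, 12, 6),  PR = (-4, -11, 6)
i: 12·6 - 6·(-11) = 72 - (-66) = 138
j: 6·(-4) - 15·6 = -24 - 90 = -114
k: 15·(-11) - 12·(-4) = -165 - (-48) = -117
PQ × PR = (138, -114, -117)
|PQ × PR| = √45729 ≈ 213.8434
area = ½ · 213.8434 ≈ 106.922

106.922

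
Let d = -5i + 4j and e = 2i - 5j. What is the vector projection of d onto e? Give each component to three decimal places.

(-2.069, 5.172)

d · e = (-5)·2 + 4·(-5) = -10 - 20 = -30
|e|² = 4 + 25 = 29
proj_e d = (-30/29) · (2, -5) ≈ (-2.069, 5.172)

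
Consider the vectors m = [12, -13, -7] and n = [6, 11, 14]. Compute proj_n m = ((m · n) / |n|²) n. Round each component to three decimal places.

(-2.873, -5.266, -6.703)

m · n = 12·6 + (-13)·11 + (-7)·14 = 72 - 143 - 98 = -169
|n|² = 36 + 121 + 196 = 353
proj_n m = (-169/353) · (6, 11, 14) ≈ (-2.873, -5.266, -6.703)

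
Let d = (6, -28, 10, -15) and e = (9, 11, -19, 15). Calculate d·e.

-669

d · e = 6·9 + (-28)·11 + 10·(-19) + (-15)·15 = 54 - 308 - 190 - 225 = -669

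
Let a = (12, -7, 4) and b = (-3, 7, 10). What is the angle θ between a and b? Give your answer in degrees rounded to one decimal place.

a · b = 12·(-3) + (-7)·7 + 4·10 = -36 - 49 + 40 = -45
|a|² = 144 + 49 + 16 = 209,  |a| = √209 ≈ 14.456832
|b|² = 9 + 49 + 100 = 158,  |b| = √158 ≈ 12.569805
cos θ = -45 / (14.456832 · 12.569805) ≈ -0.24763
θ = arccos(-0.24763) ≈ 104.3°

104.3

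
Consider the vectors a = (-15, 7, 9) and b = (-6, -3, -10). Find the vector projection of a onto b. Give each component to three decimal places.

(0.869, 0.434, 1.448)

a · b = (-15)·(-6) + 7·(-3) + 9·(-10) = 90 - 21 - 90 = -21
|b|² = 36 + 9 + 100 = 145
proj_b a = (-21/145) · (-6, -3, -10) ≈ (0.869, 0.434, 1.448)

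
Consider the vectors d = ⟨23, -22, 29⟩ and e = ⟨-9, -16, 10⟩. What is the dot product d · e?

435

d · e = 23·(-9) + (-22)·(-16) + 29·10 = -207 + 352 + 290 = 435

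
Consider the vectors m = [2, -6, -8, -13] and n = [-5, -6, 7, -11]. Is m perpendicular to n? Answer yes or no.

m · n = 2·(-5) + (-6)·(-6) + (-8)·7 + (-13)·(-11) = -10 + 36 - 56 + 143 = 113
Nonzero, so the vectors are not orthogonal.

no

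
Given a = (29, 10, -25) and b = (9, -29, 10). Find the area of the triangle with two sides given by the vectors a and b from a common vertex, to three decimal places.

i: 10·10 - (-25)·(-29) = 100 - 725 = -625
j: (-25)·9 - 29·10 = -225 - 290 = -515
k: 29·(-29) - 10·9 = -841 - 90 = -931
a × b = (-625, -515, -931)
|a × b| = √((-625)² + (-515)² + (-931)²) = √1522611 ≈ 1233.9412
area = ½ · 1233.9412 ≈ 616.971

616.971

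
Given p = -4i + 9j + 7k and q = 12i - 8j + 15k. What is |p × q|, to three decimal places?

250.984

i: 9·15 - 7·(-8) = 135 - (-56) = 191
j: 7·12 - (-4)·15 = 84 - (-60) = 144
k: (-4)·(-8) - 9·12 = 32 - 108 = -76
p × q = (191, 144, -76)
|p × q| = √(191² + 144² + (-76)²) = √62993 ≈ 250.9841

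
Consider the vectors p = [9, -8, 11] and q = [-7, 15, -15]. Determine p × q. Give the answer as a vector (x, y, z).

(-45, 58, 79)

i: (-8)·(-15) - 11·15 = 120 - 165 = -45
j: 11·(-7) - 9·(-15) = -77 - (-135) = 58
k: 9·15 - (-8)·(-7) = 135 - 56 = 79
p × q = (-45, 58, 79)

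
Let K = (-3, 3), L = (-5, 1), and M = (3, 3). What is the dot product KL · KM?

-12

KL = L − K = (-2, -2)
KM = M − K = (6, 0)
KL · KM = (-2)·6 + (-2)·0 = -12 + 0 = -12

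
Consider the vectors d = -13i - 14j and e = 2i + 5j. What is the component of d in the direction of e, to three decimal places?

d · e = (-13)·2 + (-14)·5 = -26 - 70 = -96
|e| = √(4 + 25) = √29 ≈ 5.3852
comp_e d = -96 / √29 ≈ -17.827

-17.827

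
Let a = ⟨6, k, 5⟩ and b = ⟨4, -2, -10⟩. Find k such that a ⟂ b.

-13

a · b = 6·4 + k·(-2) + 5·(-10) = -26 - 2k
Set equal to 0: -2k = 26, so k = -13.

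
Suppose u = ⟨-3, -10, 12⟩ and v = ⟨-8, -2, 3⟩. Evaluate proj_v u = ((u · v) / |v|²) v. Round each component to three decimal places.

u · v = (-3)·(-8) + (-10)·(-2) + 12·3 = 24 + 20 + 36 = 80
|v|² = 64 + 4 + 9 = 77
proj_v u = (80/77) · (-8, -2, 3) ≈ (-8.312, -2.078, 3.117)

(-8.312, -2.078, 3.117)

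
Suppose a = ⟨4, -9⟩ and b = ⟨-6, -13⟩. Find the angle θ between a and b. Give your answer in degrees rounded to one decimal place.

48.7

a · b = 4·(-6) + (-9)·(-13) = -24 + 117 = 93
|a|² = 16 + 81 = 97,  |a| = √97 ≈ 9.848858
|b|² = 36 + 169 = 205,  |b| = √205 ≈ 14.317821
cos θ = 93 / (9.848858 · 14.317821) ≈ 0.65951
θ = arccos(0.65951) ≈ 48.7°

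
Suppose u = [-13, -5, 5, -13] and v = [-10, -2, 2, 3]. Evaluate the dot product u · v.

u · v = (-13)·(-10) + (-5)·(-2) + 5·2 + (-13)·3 = 130 + 10 + 10 - 39 = 111

111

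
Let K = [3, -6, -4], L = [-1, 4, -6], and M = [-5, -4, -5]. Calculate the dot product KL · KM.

54

KL = L − K = (-4, 10, -2)
KM = M − K = (-8, 2, -1)
KL · KM = (-4)·(-8) + 10·2 + (-2)·(-1) = 32 + 20 + 2 = 54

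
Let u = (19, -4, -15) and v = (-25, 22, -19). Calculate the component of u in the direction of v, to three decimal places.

u · v = 19·(-25) + (-4)·22 + (-15)·(-19) = -475 - 88 + 285 = -278
|v| = √(625 + 484 + 361) = √1470 ≈ 38.3406
comp_v u = -278 / √1470 ≈ -7.251

-7.251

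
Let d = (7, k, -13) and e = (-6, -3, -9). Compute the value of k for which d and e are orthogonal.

25

d · e = 7·(-6) + k·(-3) + (-13)·(-9) = 75 - 3k
Set equal to 0: -3k = -75, so k = 25.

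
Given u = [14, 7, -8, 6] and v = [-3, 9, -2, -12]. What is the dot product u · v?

-35

u · v = 14·(-3) + 7·9 + (-8)·(-2) + 6·(-12) = -42 + 63 + 16 - 72 = -35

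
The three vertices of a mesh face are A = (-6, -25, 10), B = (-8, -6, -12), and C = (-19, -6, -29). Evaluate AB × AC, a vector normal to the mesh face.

(-323, 208, 209)

AB = (-2, 19, -22)
AC = (-13, 19, -39)
i: 19·(-39) - (-22)·19 = -741 - (-418) = -323
j: (-22)·(-13) - (-2)·(-39) = 286 - 78 = 208
k: (-2)·19 - 19·(-13) = -38 - (-247) = 209
AB × AC = (-323, 208, 209)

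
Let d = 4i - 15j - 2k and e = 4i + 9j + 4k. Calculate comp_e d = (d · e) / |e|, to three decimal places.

-11.947

d · e = 4·4 + (-15)·9 + (-2)·4 = 16 - 135 - 8 = -127
|e| = √(16 + 81 + 16) = √113 ≈ 10.6301
comp_e d = -127 / √113 ≈ -11.947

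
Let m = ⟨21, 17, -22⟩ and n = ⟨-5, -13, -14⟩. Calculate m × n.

i: 17·(-14) - (-22)·(-13) = -238 - 286 = -524
j: (-22)·(-5) - 21·(-14) = 110 - (-294) = 404
k: 21·(-13) - 17·(-5) = -273 - (-85) = -188
m × n = (-524, 404, -188)

(-524, 404, -188)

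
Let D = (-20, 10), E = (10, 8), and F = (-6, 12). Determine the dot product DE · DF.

416

DE = E − D = (30, -2)
DF = F − D = (14, 2)
DE · DF = 30·14 + (-2)·2 = 420 - 4 = 416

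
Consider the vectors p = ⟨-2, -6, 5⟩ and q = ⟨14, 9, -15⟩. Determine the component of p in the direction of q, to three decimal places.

-7.007

p · q = (-2)·14 + (-6)·9 + 5·(-15) = -28 - 54 - 75 = -157
|q| = √(196 + 81 + 225) = √502 ≈ 22.4054
comp_q p = -157 / √502 ≈ -7.007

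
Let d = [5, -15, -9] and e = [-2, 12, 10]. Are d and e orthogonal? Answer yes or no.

no

d · e = 5·(-2) + (-15)·12 + (-9)·10 = -10 - 180 - 90 = -280
Nonzero, so the vectors are not orthogonal.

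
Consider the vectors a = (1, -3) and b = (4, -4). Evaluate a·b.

a · b = 1·4 + (-3)·(-4) = 4 + 12 = 16

16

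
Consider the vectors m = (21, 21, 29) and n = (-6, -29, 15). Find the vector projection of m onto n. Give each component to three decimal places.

(1.633, 7.895, -4.083)

m · n = 21·(-6) + 21·(-29) + 29·15 = -126 - 609 + 435 = -300
|n|² = 36 + 841 + 225 = 1102
proj_n m = (-300/1102) · (-6, -29, 15) ≈ (1.633, 7.895, -4.083)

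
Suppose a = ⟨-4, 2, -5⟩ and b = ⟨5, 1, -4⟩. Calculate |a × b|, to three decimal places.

i: 2·(-4) - (-5)·1 = -8 - (-5) = -3
j: (-5)·5 - (-4)·(-4) = -25 - 16 = -41
k: (-4)·1 - 2·5 = -4 - 10 = -14
a × b = (-3, -41, -14)
|a × b| = √((-3)² + (-41)² + (-14)²) = √1886 ≈ 43.4281

43.428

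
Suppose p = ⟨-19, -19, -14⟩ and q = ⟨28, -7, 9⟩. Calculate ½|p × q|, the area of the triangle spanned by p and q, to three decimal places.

i: (-19)·9 - (-14)·(-7) = -171 - 98 = -269
j: (-14)·28 - (-19)·9 = -392 - (-171) = -221
k: (-19)·(-7) - (-19)·28 = 133 - (-532) = 665
p × q = (-269, -221, 665)
|p × q| = √((-269)² + (-221)² + 665²) = √563427 ≈ 750.6177
area = ½ · 750.6177 ≈ 375.309

375.309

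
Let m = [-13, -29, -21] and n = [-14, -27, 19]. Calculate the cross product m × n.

(-1118, 541, -55)

i: (-29)·19 - (-21)·(-27) = -551 - 567 = -1118
j: (-21)·(-14) - (-13)·19 = 294 - (-247) = 541
k: (-13)·(-27) - (-29)·(-14) = 351 - 406 = -55
m × n = (-1118, 541, -55)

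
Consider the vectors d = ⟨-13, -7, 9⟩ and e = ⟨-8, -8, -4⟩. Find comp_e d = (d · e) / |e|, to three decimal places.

10.333

d · e = (-13)·(-8) + (-7)·(-8) + 9·(-4) = 104 + 56 - 36 = 124
|e| = √(64 + 64 + 16) = √144 ≈ 12.0000
comp_e d = 124 / √144 ≈ 10.333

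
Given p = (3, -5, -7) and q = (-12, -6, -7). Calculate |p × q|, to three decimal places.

130.989

i: (-5)·(-7) - (-7)·(-6) = 35 - 42 = -7
j: (-7)·(-12) - 3·(-7) = 84 - (-21) = 105
k: 3·(-6) - (-5)·(-12) = -18 - 60 = -78
p × q = (-7, 105, -78)
|p × q| = √((-7)² + 105² + (-78)²) = √17158 ≈ 130.9885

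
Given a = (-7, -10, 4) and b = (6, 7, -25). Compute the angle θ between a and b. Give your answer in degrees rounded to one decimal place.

a · b = (-7)·6 + (-10)·7 + 4·(-25) = -42 - 70 - 100 = -212
|a|² = 49 + 100 + 16 = 165,  |a| = √165 ≈ 12.845233
|b|² = 36 + 49 + 625 = 710,  |b| = √710 ≈ 26.645825
cos θ = -212 / (12.845233 · 26.645825) ≈ -0.61939
θ = arccos(-0.61939) ≈ 128.3°

128.3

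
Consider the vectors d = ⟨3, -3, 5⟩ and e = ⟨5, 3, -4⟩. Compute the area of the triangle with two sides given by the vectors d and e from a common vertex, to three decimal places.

i: (-3)·(-4) - 5·3 = 12 - 15 = -3
j: 5·5 - 3·(-4) = 25 - (-12) = 37
k: 3·3 - (-3)·5 = 9 - (-15) = 24
d × e = (-3, 37, 24)
|d × e| = √((-3)² + 37² + 24²) = √1954 ≈ 44.2041
area = ½ · 44.2041 ≈ 22.102

22.102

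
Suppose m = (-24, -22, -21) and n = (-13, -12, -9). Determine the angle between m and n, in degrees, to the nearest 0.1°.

m · n = (-24)·(-13) + (-22)·(-12) + (-21)·(-9) = 312 + 264 + 189 = 765
|m|² = 576 + 484 + 441 = 1501,  |m| = √1501 ≈ 38.742741
|n|² = 169 + 144 + 81 = 394,  |n| = √394 ≈ 19.849433
cos θ = 765 / (38.742741 · 19.849433) ≈ 0.99477
θ = arccos(0.99477) ≈ 5.9°

5.9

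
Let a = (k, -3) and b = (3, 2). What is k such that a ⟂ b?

a · b = k·3 + (-3)·2 = -6 + 3k
Set equal to 0: 3k = 6, so k = 2.

2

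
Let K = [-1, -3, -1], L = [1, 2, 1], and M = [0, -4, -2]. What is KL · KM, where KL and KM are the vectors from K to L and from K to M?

KL = L − K = (2, 5, 2)
KM = M − K = (1, -1, -1)
KL · KM = 2·1 + 5·(-1) + 2·(-1) = 2 - 5 - 2 = -5

-5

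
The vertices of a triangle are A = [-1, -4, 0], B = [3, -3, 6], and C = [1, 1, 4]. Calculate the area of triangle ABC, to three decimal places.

15.937

AB = (4, 1, 6),  AC = (2, 5, 4)
i: 1·4 - 6·5 = 4 - 30 = -26
j: 6·2 - 4·4 = 12 - 16 = -4
k: 4·5 - 1·2 = 20 - 2 = 18
AB × AC = (-26, -4, 18)
|AB × AC| = √1016 ≈ 31.8748
area = ½ · 31.8748 ≈ 15.937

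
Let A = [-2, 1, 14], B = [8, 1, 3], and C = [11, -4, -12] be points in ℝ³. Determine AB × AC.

(-55, 117, -50)

AB = (10, 0, -11)
AC = (13, -5, -26)
i: 0·(-26) - (-11)·(-5) = 0 - 55 = -55
j: (-11)·13 - 10·(-26) = -143 - (-260) = 117
k: 10·(-5) - 0·13 = -50 - 0 = -50
AB × AC = (-55, 117, -50)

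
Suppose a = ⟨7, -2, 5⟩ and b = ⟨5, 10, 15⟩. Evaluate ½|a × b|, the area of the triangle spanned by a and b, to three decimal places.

i: (-2)·15 - 5·10 = -30 - 50 = -80
j: 5·5 - 7·15 = 25 - 105 = -80
k: 7·10 - (-2)·5 = 70 - (-10) = 80
a × b = (-80, -80, 80)
|a × b| = √((-80)² + (-80)² + 80²) = √19200 ≈ 138.5641
area = ½ · 138.5641 ≈ 69.282

69.282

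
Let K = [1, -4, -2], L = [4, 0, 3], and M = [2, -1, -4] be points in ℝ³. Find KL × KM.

KL = (3, 4, 5)
KM = (1, 3, -2)
i: 4·(-2) - 5·3 = -8 - 15 = -23
j: 5·1 - 3·(-2) = 5 - (-6) = 11
k: 3·3 - 4·1 = 9 - 4 = 5
KL × KM = (-23, 11, 5)

(-23, 11, 5)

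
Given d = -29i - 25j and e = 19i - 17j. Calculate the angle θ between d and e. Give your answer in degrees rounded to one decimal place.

d · e = (-29)·19 + (-25)·(-17) = -551 + 425 = -126
|d|² = 841 + 625 = 1466,  |d| = √1466 ≈ 38.288379
|e|² = 361 + 289 = 650,  |e| = √650 ≈ 25.495098
cos θ = -126 / (38.288379 · 25.495098) ≈ -0.12908
θ = arccos(-0.12908) ≈ 97.4°

97.4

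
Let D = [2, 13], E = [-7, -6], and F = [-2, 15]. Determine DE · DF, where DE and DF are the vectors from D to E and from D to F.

-2

DE = E − D = (-9, -19)
DF = F − D = (-4, 2)
DE · DF = (-9)·(-4) + (-19)·2 = 36 - 38 = -2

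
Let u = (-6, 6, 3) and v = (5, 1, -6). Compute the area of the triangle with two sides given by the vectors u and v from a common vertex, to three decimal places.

28.539

i: 6·(-6) - 3·1 = -36 - 3 = -39
j: 3·5 - (-6)·(-6) = 15 - 36 = -21
k: (-6)·1 - 6·5 = -6 - 30 = -36
u × v = (-39, -21, -36)
|u × v| = √((-39)² + (-21)² + (-36)²) = √3258 ≈ 57.0789
area = ½ · 57.0789 ≈ 28.539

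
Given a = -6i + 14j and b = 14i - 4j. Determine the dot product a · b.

a · b = (-6)·14 + 14·(-4) = -84 - 56 = -140

-140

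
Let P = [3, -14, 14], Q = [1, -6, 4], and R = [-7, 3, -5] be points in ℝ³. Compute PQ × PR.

PQ = (-2, 8, -10)
PR = (-10, 17, -19)
i: 8·(-19) - (-10)·17 = -152 - (-170) = 18
j: (-10)·(-10) - (-2)·(-19) = 100 - 38 = 62
k: (-2)·17 - 8·(-10) = -34 - (-80) = 46
PQ × PR = (18, 62, 46)

(18, 62, 46)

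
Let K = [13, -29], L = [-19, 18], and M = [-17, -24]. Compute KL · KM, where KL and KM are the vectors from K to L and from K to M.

1195

KL = L − K = (-32, 47)
KM = M − K = (-30, 5)
KL · KM = (-32)·(-30) + 47·5 = 960 + 235 = 1195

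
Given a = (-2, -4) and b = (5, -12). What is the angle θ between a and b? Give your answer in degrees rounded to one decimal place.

49.2

a · b = (-2)·5 + (-4)·(-12) = -10 + 48 = 38
|a|² = 4 + 16 = 20,  |a| = √20 ≈ 4.472136
|b|² = 25 + 144 = 169,  |b| = √169 ≈ 13.000000
cos θ = 38 / (4.472136 · 13.000000) ≈ 0.65362
θ = arccos(0.65362) ≈ 49.2°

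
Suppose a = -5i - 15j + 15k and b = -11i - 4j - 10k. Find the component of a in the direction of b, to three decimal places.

-2.273

a · b = (-5)·(-11) + (-15)·(-4) + 15·(-10) = 55 + 60 - 150 = -35
|b| = √(121 + 16 + 100) = √237 ≈ 15.3948
comp_b a = -35 / √237 ≈ -2.273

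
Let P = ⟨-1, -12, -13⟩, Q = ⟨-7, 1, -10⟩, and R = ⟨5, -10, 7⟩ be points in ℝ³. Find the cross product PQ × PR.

(254, 138, -90)

PQ = (-6, 13, 3)
PR = (6, 2, 20)
i: 13·20 - 3·2 = 260 - 6 = 254
j: 3·6 - (-6)·20 = 18 - (-120) = 138
k: (-6)·2 - 13·6 = -12 - 78 = -90
PQ × PR = (254, 138, -90)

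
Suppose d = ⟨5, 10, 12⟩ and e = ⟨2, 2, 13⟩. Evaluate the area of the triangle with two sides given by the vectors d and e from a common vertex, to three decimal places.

57.046

i: 10·13 - 12·2 = 130 - 24 = 106
j: 12·2 - 5·13 = 24 - 65 = -41
k: 5·2 - 10·2 = 10 - 20 = -10
d × e = (106, -41, -10)
|d × e| = √(106² + (-41)² + (-10)²) = √13017 ≈ 114.0921
area = ½ · 114.0921 ≈ 57.046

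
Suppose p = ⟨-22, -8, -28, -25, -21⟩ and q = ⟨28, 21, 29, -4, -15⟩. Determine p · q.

-1181

p · q = (-22)·28 + (-8)·21 + (-28)·29 + (-25)·(-4) + (-21)·(-15) = -616 - 168 - 812 + 100 + 315 = -1181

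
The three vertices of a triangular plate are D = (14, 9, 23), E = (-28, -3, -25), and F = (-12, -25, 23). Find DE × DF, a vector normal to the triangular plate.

(-1632, 1248, 1116)

DE = (-42, -12, -48)
DF = (-26, -34, 0)
i: (-12)·0 - (-48)·(-34) = 0 - 1632 = -1632
j: (-48)·(-26) - (-42)·0 = 1248 - 0 = 1248
k: (-42)·(-34) - (-12)·(-26) = 1428 - 312 = 1116
DE × DF = (-1632, 1248, 1116)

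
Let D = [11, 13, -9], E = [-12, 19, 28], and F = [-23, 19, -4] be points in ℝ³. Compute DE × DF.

(-192, -1143, 66)

DE = (-23, 6, 37)
DF = (-34, 6, 5)
i: 6·5 - 37·6 = 30 - 222 = -192
j: 37·(-34) - (-23)·5 = -1258 - (-115) = -1143
k: (-23)·6 - 6·(-34) = -138 - (-204) = 66
DE × DF = (-192, -1143, 66)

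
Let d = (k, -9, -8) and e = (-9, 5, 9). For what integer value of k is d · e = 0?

d · e = k·(-9) + (-9)·5 + (-8)·9 = -117 - 9k
Set equal to 0: -9k = 117, so k = -13.

-13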